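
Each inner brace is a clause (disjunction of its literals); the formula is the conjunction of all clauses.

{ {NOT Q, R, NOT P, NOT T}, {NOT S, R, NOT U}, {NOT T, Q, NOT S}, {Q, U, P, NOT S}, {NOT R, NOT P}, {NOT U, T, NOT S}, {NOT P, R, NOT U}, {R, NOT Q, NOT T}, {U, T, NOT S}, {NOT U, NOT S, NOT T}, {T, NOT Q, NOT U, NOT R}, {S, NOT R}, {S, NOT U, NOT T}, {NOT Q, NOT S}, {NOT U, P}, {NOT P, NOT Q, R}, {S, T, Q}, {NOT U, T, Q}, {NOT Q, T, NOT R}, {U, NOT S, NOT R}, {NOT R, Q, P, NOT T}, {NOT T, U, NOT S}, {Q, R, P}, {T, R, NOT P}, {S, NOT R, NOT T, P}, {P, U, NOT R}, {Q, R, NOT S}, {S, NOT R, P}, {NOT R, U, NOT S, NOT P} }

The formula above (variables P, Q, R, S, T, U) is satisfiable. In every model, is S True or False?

Suppose S = true.
(NOT Q) alone gives Q = false.
(NOT T) alone gives T = false.
(NOT U) alone gives U = false.
That conflicts with the unit clause (U).
So every satisfying assignment has S = False.

False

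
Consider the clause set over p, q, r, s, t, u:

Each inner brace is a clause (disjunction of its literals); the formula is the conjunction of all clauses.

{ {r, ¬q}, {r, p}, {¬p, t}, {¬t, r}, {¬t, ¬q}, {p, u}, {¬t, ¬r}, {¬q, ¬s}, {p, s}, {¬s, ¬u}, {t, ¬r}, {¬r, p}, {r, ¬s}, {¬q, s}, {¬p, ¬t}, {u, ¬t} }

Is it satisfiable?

Try r = True.
(¬t) alone gives t = False.
But (t) is also a unit clause — contradiction.
Backtrack on r: now try r = False.
(¬q) alone gives q = False.
(p) alone gives p = True.
(t) alone gives t = True.
But (¬t) is also a unit clause — contradiction.
Either choice for r ends in contradiction.
No assignment satisfies every clause.

No, unsatisfiable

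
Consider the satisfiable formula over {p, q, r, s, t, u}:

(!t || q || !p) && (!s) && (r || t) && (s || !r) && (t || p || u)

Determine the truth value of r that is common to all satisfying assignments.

False

Suppose r = true.
(!s) alone gives s = false.
Now (s) is unsatisfied and unit — conflict.
So every satisfying assignment has r = False.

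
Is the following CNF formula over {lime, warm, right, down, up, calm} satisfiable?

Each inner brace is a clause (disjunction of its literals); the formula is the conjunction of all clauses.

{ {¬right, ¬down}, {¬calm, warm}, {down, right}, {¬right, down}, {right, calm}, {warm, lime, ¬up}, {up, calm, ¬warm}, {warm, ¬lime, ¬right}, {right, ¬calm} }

No, unsatisfiable

Try right = False.
Unit clause (down) forces down = True.
Unit clause (calm) forces calm = True.
Now (¬calm) is unsatisfied and unit — conflict.
Backtrack on right: now try right = True.
Unit clause (¬down) forces down = False.
Now (down) is unsatisfied and unit — conflict.
Either choice for right ends in contradiction.
No assignment satisfies every clause.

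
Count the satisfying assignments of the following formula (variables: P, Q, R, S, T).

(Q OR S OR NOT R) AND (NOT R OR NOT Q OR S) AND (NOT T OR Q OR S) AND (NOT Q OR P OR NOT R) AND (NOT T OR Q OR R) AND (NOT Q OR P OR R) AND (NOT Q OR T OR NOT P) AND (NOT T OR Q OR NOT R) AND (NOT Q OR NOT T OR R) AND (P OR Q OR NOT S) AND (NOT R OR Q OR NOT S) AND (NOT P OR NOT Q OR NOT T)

3

There are 2^5 = 32 truth assignments over (P, Q, R, S, T).
Split on T. With T = true, the clauses containing T are satisfied and NOT T drops from the rest; 0 of the 2^4 = 16 assignments to the other variables satisfy what remains.
With T = false, by the same count on the reduced clause set, 3 assignments work.
(One model: P=F, Q=F, R=F, S=F, T=F.)
Total: 0 + 3 = 3.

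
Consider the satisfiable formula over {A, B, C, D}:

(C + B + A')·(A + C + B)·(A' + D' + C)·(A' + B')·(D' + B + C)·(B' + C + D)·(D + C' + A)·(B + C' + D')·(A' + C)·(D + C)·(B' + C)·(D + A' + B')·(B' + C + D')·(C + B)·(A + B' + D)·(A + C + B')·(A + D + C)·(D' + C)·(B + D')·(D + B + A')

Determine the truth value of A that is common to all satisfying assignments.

False

Suppose A = 1.
The clause (B') is unit, so B = 0.
The clause (C) is unit, so C = 1.
The clause (D') is unit, so D = 0.
But (D) is also a unit clause — contradiction.
So every satisfying assignment has A = False.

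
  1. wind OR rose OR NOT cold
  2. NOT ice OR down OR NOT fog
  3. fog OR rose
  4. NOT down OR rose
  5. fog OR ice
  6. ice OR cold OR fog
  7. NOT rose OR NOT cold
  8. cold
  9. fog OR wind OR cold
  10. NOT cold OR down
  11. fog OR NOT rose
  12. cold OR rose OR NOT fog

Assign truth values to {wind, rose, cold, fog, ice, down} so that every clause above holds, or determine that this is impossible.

UNSATISFIABLE

Unit clause (cold) forces cold = true.
Unit clause (NOT rose) forces rose = false.
Unit clause (wind) forces wind = true.
Unit clause (fog) forces fog = true.
Unit clause (NOT down) forces down = false.
That conflicts with the unit clause (down).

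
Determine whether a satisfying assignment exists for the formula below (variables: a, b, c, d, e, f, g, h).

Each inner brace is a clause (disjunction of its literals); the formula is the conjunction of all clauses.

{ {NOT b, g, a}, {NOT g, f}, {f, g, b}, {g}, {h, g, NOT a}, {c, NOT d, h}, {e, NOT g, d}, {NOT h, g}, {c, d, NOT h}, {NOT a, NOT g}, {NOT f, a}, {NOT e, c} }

The clause (g) is unit, so g = true.
The clause (f) is unit, so f = true.
The clause (NOT a) is unit, so a = false.
But (a) is also a unit clause — contradiction.
No assignment satisfies every clause.

No, unsatisfiable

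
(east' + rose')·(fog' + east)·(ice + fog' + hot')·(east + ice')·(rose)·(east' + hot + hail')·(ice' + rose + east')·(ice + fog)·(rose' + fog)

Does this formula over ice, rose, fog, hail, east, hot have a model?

No

The clause (rose) is unit, so rose = 1.
The clause (east') is unit, so east = 0.
The clause (fog') is unit, so fog = 0.
Now (fog) is unsatisfied and unit — conflict.
No assignment satisfies every clause.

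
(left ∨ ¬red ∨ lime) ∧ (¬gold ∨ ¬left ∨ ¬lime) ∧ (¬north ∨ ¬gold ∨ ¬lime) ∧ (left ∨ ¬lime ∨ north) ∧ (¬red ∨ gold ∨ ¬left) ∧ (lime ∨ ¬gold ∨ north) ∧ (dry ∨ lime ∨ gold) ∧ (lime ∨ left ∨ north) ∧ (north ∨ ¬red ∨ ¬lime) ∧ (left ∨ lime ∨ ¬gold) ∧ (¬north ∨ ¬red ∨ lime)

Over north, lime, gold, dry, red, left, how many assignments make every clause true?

There are 2^6 = 64 truth assignments over (north, lime, gold, dry, red, left).
Split on gold. With gold = True, the clauses containing gold are satisfied and ¬gold drops from the rest; 2 of the 2^5 = 32 assignments to the other variables satisfy what remains.
With gold = False, by the same count on the reduced clause set, 11 assignments work.
(One model: north=F, lime=F, gold=F, dry=T, red=F, left=T.)
Total: 2 + 11 = 13.

13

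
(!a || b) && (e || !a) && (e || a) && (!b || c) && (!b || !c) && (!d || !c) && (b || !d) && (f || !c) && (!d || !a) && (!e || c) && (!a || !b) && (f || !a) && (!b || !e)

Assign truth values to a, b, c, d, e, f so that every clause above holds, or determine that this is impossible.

Suppose a = false.
From the singleton clause (e), e = true.
From the singleton clause (c), c = true.
From the singleton clause (!b), b = false.
From the singleton clause (!d), d = false.
From the singleton clause (f), f = true.
All clauses are satisfied.

a=false; b=false; c=true; d=false; e=true; f=true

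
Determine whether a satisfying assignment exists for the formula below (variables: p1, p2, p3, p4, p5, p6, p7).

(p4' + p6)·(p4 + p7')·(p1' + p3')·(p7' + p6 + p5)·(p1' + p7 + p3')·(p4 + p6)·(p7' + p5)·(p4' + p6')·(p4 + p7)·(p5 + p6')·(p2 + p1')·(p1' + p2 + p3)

No, unsatisfiable

Case p4 = 0:
The clause (p7') is unit, so p7 = 0.
That conflicts with the unit clause (p7).
Undo p4 and try p4 = 1.
The clause (p6) is unit, so p6 = 1.
That conflicts with the unit clause (p6').
Both values of p4 lead to a conflict.
No assignment satisfies every clause.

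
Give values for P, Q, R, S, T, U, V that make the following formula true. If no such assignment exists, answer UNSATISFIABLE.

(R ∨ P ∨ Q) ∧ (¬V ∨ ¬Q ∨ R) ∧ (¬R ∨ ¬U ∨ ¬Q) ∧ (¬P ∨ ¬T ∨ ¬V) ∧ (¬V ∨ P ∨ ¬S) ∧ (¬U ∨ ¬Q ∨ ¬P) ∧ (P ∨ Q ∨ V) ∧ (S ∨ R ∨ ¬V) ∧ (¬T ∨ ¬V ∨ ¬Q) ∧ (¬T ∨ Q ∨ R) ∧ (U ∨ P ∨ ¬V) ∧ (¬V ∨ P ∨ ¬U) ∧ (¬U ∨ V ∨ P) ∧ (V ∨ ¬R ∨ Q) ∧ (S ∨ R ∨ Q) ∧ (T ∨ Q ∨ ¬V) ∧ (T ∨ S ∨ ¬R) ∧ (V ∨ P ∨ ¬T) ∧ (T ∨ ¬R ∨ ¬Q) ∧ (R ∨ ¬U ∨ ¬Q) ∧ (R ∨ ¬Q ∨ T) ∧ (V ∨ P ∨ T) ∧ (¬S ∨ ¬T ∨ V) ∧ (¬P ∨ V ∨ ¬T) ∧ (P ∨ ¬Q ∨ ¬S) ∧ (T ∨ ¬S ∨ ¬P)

UNSATISFIABLE

Suppose R = True.
Suppose U = False.
Suppose P = True.
Suppose T = False.
Unit clause (S) forces S = True.
But (¬S) is also a unit clause — contradiction.
Backtrack on T: now try T = True.
Unit clause (¬V) forces V = False.
But (V) is also a unit clause — contradiction.
Both values of T lead to a conflict.
Backtrack on P: now try P = False.
Unit clause (¬V) forces V = False.
Unit clause (Q) forces Q = True.
Unit clause (¬T) forces T = False.
But (T) is also a unit clause — contradiction.
Both values of P lead to a conflict.
Backtrack on U: now try U = True.
Unit clause (¬Q) forces Q = False.
Unit clause (V) forces V = True.
Unit clause (P) forces P = True.
Unit clause (¬T) forces T = False.
But (T) is also a unit clause — contradiction.
Both values of U lead to a conflict.
Backtrack on R: now try R = False.
Suppose P = True.
Suppose V = False.
Unit clause (¬T) forces T = False.
Unit clause (¬Q) forces Q = False.
Unit clause (S) forces S = True.
But (¬S) is also a unit clause — contradiction.
Backtrack on V: now try V = True.
Unit clause (¬Q) forces Q = False.
Unit clause (¬T) forces T = False.
But (T) is also a unit clause — contradiction.
Both values of V lead to a conflict.
Backtrack on P: now try P = False.
Unit clause (Q) forces Q = True.
Unit clause (¬V) forces V = False.
Unit clause (¬U) forces U = False.
Unit clause (¬T) forces T = False.
But (T) is also a unit clause — contradiction.
Both values of P lead to a conflict.
Both values of R lead to a conflict.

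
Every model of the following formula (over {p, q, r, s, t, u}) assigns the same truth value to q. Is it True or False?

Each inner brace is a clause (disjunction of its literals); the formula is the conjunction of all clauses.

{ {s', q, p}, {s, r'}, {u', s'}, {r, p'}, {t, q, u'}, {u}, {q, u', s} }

True

Suppose q = 0.
From the singleton clause (u), u = 1.
From the singleton clause (s'), s = 0.
That conflicts with the unit clause (s).
So every satisfying assignment has q = True.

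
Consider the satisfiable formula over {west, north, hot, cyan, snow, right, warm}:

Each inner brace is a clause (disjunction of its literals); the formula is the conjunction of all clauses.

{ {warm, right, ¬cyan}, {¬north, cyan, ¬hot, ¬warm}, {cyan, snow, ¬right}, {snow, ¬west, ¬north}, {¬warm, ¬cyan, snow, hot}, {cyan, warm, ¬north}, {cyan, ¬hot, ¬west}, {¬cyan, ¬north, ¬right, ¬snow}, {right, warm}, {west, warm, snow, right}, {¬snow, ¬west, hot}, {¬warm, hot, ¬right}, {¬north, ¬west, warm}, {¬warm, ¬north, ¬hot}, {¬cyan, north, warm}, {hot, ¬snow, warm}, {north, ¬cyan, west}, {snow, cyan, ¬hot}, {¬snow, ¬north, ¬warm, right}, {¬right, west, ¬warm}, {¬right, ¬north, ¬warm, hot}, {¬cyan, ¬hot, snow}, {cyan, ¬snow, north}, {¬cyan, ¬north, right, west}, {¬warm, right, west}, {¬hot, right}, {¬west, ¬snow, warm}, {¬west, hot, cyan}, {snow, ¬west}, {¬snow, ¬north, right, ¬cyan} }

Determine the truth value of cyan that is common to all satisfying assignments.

True

Suppose cyan = False.
Try snow = True.
From the singleton clause (north), north = True.
From the singleton clause (warm), warm = True.
From the singleton clause (¬hot), hot = False.
From the singleton clause (¬west), west = False.
From the singleton clause (¬right), right = False.
That conflicts with the unit clause (right).
So snow must be the other value — set snow = False.
From the singleton clause (¬right), right = False.
From the singleton clause (warm), warm = True.
From the singleton clause (¬hot), hot = False.
From the singleton clause (west), west = True.
That conflicts with the unit clause (¬west).
Either choice for snow ends in contradiction.
So every satisfying assignment has cyan = True.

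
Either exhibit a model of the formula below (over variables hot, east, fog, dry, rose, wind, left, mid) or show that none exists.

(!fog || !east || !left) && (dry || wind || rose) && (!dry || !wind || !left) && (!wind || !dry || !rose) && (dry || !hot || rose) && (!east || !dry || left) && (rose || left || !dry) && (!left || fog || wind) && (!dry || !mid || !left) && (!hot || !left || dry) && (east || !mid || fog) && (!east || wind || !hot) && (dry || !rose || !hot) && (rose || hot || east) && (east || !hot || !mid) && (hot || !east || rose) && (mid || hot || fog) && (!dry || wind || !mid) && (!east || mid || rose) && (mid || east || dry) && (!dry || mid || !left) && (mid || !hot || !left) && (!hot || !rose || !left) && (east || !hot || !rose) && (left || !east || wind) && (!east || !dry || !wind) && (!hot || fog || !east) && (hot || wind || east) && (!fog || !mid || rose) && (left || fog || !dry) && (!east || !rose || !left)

hot: false, east: true, fog: true, dry: false, rose: true, wind: true, left: false, mid: false

Try fog = true.
Try east = true.
(!left) alone gives left = false.
(!dry) alone gives dry = false.
(wind) alone gives wind = true.
Try hot = false.
(rose) alone gives rose = true.
No clause remains; mid is free.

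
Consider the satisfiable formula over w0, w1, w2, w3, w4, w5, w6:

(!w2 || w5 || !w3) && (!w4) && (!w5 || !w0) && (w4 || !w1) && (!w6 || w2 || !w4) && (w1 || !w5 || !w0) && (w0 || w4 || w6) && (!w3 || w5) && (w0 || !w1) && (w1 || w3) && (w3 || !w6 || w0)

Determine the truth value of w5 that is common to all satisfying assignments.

Suppose w5 = false.
(!w4) alone gives w4 = false.
(!w1) alone gives w1 = false.
(!w3) alone gives w3 = false.
That conflicts with the unit clause (w3).
So every satisfying assignment has w5 = True.

True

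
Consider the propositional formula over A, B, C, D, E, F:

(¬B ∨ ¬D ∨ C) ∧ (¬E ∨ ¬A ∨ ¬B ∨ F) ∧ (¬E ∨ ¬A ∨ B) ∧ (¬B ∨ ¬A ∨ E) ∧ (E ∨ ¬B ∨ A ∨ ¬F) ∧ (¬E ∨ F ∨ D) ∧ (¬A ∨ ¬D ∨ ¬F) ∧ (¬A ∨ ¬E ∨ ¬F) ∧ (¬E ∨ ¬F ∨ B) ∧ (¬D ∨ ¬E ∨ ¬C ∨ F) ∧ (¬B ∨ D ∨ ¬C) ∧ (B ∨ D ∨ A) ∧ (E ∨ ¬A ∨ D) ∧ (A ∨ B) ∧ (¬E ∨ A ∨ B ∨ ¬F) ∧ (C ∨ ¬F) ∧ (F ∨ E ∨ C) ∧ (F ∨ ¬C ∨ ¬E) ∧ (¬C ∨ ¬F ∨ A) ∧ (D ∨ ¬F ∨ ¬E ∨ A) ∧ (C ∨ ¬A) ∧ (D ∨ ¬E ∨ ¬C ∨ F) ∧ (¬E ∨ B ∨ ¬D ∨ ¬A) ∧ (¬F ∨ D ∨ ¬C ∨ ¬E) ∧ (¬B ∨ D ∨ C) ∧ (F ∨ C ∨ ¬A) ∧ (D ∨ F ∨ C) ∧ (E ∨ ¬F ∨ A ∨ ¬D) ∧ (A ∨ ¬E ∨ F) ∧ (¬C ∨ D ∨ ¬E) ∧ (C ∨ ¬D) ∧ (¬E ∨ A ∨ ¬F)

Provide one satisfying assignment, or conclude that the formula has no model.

Case A = True:
(C) alone gives C = True.
Case E = False:
(¬B) alone gives B = False.
(D) alone gives D = True.
(¬F) alone gives F = False.
Every clause now holds.

A: True; B: False; C: True; D: True; E: False; F: False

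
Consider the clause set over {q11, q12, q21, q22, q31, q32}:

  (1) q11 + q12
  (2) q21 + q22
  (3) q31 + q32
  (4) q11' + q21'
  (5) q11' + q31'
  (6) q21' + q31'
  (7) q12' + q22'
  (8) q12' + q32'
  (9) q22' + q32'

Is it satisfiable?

No

Try q11 = 1.
(q21') alone gives q21 = 0.
(q22) alone gives q22 = 1.
(q31') alone gives q31 = 0.
(q32) alone gives q32 = 1.
That conflicts with the unit clause (q32').
Undo q11 and try q11 = 0.
(q12) alone gives q12 = 1.
(q22') alone gives q22 = 0.
(q21) alone gives q21 = 1.
(q31') alone gives q31 = 0.
(q32) alone gives q32 = 1.
That conflicts with the unit clause (q32').
Both values of q11 lead to a conflict.
No assignment satisfies every clause.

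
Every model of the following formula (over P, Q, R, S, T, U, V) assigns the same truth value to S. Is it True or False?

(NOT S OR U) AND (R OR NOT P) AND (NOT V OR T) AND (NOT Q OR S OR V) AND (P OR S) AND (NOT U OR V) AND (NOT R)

True

Suppose S = false.
The clause (P) is unit, so P = true.
The clause (R) is unit, so R = true.
Now (NOT R) is unsatisfied and unit — conflict.
So every satisfying assignment has S = True.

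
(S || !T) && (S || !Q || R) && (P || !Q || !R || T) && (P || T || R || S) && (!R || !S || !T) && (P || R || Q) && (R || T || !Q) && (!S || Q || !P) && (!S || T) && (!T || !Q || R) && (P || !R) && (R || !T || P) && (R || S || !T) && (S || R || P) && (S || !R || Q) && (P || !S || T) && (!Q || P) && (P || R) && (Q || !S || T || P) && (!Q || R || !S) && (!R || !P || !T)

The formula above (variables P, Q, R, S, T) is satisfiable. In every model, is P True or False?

True

Suppose P = false.
The clause (!R) is unit, so R = false.
But (R) is also a unit clause — contradiction.
So every satisfying assignment has P = True.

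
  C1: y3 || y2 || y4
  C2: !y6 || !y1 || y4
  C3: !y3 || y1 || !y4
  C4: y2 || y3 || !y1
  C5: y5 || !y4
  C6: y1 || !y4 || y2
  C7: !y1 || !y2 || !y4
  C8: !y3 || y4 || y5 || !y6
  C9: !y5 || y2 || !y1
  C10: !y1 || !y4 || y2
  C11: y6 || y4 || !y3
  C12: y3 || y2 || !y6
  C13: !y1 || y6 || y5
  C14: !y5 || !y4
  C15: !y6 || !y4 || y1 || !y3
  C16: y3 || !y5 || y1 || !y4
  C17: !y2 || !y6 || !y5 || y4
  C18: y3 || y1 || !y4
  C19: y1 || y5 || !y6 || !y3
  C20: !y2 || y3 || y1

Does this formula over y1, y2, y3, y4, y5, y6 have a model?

Satisfiable

Branch on y5: set y5 = true.
From the singleton clause (!y4), y4 = false.
Branch on y3: set y3 = true.
From the singleton clause (y6), y6 = true.
From the singleton clause (!y1), y1 = false.
From the singleton clause (!y2), y2 = false.
This assignment satisfies each clause.
A satisfying assignment: y1 ↦ false; y2 ↦ false; y3 ↦ true; y4 ↦ false; y5 ↦ true; y6 ↦ true.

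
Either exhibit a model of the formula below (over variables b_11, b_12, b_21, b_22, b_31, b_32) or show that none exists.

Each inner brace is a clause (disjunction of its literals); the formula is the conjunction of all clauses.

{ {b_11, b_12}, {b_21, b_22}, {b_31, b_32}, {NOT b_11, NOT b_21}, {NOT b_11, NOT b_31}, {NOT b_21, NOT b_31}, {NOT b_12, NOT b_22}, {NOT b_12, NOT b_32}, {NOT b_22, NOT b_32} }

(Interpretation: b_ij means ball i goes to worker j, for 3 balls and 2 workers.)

Try b_11 = true.
Unit clause (NOT b_21) forces b_21 = false.
Unit clause (b_22) forces b_22 = true.
Unit clause (NOT b_31) forces b_31 = false.
Unit clause (b_32) forces b_32 = true.
But (NOT b_32) is also a unit clause — contradiction.
Backtrack on b_11: now try b_11 = false.
Unit clause (b_12) forces b_12 = true.
Unit clause (NOT b_22) forces b_22 = false.
Unit clause (b_21) forces b_21 = true.
Unit clause (NOT b_31) forces b_31 = false.
Unit clause (b_32) forces b_32 = true.
But (NOT b_32) is also a unit clause — contradiction.
Either choice for b_11 ends in contradiction.

UNSATISFIABLE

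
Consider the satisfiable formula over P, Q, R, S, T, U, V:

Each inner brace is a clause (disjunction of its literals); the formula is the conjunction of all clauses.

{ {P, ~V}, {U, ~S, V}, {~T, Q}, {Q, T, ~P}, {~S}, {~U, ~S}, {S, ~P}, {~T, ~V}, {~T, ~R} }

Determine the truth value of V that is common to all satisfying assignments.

False

Suppose V = 1.
The clause (P) is unit, so P = 1.
The clause (~S) is unit, so S = 0.
That conflicts with the unit clause (S).
So every satisfying assignment has V = False.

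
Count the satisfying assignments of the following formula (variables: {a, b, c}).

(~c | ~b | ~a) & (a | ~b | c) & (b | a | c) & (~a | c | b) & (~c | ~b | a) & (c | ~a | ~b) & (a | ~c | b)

There are 2^3 = 8 truth assignments over (a, b, c).
Check each against the 7 clauses (columns in the order a, b, c):
  F F F  ✗ fails (b | a | c)
  F F T  ✗ fails (a | ~c | b)
  F T F  ✗ fails (a | ~b | c)
  F T T  ✗ fails (~c | ~b | a)
  T F F  ✗ fails (~a | c | b)
  T F T  ✓ satisfies all
  T T F  ✗ fails (c | ~a | ~b)
  T T T  ✗ fails (~c | ~b | ~a)
1 of the 8 rows is a model.

1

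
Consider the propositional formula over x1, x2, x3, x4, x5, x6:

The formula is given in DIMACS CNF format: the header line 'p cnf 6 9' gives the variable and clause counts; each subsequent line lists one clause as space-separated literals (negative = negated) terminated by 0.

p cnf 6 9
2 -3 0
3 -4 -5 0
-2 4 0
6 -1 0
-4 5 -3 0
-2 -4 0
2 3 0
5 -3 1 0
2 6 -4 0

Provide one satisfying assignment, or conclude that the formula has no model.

UNSATISFIABLE

Try x2 = True.
The clause (x4) is unit, so x4 = True.
Now (¬x4) is unsatisfied and unit — conflict.
Undo x2 and try x2 = False.
The clause (¬x3) is unit, so x3 = False.
Now (x3) is unsatisfied and unit — conflict.
Both values of x2 lead to a conflict.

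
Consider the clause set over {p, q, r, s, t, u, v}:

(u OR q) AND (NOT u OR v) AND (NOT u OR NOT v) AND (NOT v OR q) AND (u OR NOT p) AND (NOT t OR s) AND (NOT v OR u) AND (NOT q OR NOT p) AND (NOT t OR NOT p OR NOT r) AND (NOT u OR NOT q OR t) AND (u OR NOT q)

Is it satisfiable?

Suppose u = true.
(v) alone gives v = true.
That conflicts with the unit clause (NOT v).
Backtrack on u: now try u = false.
(q) alone gives q = true.
That conflicts with the unit clause (NOT q).
Neither u = true nor u = false works.
No assignment satisfies every clause.

No, unsatisfiable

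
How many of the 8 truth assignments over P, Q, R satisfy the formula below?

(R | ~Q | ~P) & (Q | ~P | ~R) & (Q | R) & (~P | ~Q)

There are 2^3 = 8 truth assignments over (P, Q, R).
Check each against the 4 clauses (columns in the order P, Q, R):
  F F F  ✗ fails (Q | R)
  F F T  ✓ satisfies all
  F T F  ✓ satisfies all
  F T T  ✓ satisfies all
  T F F  ✗ fails (Q | R)
  T F T  ✗ fails (Q | ~P | ~R)
  T T F  ✗ fails (R | ~Q | ~P)
  T T T  ✗ fails (~P | ~Q)
3 of the 8 rows are models.

3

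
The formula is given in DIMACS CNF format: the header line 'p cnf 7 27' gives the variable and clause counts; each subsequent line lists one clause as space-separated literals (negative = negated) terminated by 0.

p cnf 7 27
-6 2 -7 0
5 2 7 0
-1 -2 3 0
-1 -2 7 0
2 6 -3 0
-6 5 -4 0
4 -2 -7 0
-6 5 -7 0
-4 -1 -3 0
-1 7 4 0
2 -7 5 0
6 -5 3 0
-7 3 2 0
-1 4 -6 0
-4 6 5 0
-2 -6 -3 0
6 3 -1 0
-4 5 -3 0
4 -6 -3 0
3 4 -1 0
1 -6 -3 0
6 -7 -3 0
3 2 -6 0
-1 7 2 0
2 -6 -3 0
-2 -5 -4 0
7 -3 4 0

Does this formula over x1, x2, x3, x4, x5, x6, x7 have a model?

Suppose x6 = True.
Suppose x2 = True.
From the singleton clause (¬x3), x3 = False.
From the singleton clause (¬x1), x1 = False.
Suppose x5 = True.
From the singleton clause (¬x4), x4 = False.
From the singleton clause (¬x7), x7 = False.
All clauses are satisfied.
A satisfying assignment: x1=False,  x2=True,  x3=False,  x4=False,  x5=True,  x6=True,  x7=False.

Satisfiable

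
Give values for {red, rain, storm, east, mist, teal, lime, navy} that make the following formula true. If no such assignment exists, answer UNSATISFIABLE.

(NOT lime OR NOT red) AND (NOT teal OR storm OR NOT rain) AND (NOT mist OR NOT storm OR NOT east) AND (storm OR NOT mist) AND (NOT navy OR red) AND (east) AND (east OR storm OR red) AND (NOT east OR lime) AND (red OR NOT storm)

From the singleton clause (east), east = true.
From the singleton clause (lime), lime = true.
From the singleton clause (NOT red), red = false.
From the singleton clause (NOT navy), navy = false.
From the singleton clause (NOT storm), storm = false.
From the singleton clause (NOT mist), mist = false.
Case teal = false:
All clauses hold; rain can take either value.

red: false,  rain: true,  storm: false,  east: true,  mist: false,  teal: false,  lime: true,  navy: false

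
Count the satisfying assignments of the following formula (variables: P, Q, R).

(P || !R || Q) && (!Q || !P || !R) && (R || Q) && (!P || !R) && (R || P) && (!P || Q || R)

2

There are 2^3 = 8 truth assignments over (P, Q, R).
Check each against the 6 clauses (columns in the order P, Q, R):
  F F F  ✗ fails (R || Q)
  F F T  ✗ fails (P || !R || Q)
  F T F  ✗ fails (R || P)
  F T T  ✓ satisfies all
  T F F  ✗ fails (R || Q)
  T F T  ✗ fails (!P || !R)
  T T F  ✓ satisfies all
  T T T  ✗ fails (!Q || !P || !R)
2 of the 8 rows are models.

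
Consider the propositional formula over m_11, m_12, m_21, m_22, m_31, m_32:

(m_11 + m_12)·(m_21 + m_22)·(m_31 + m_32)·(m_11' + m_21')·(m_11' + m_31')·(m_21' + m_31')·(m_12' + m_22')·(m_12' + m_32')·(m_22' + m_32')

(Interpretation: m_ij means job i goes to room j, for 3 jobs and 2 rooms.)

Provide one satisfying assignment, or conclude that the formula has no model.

UNSATISFIABLE

Case m_11 = 1:
(m_21') alone gives m_21 = 0.
(m_22) alone gives m_22 = 1.
(m_31') alone gives m_31 = 0.
(m_32) alone gives m_32 = 1.
Now (m_32') is unsatisfied and unit — conflict.
So m_11 must be the other value — set m_11 = 0.
(m_12) alone gives m_12 = 1.
(m_22') alone gives m_22 = 0.
(m_21) alone gives m_21 = 1.
(m_31') alone gives m_31 = 0.
(m_32) alone gives m_32 = 1.
Now (m_32') is unsatisfied and unit — conflict.
Both values of m_11 lead to a conflict.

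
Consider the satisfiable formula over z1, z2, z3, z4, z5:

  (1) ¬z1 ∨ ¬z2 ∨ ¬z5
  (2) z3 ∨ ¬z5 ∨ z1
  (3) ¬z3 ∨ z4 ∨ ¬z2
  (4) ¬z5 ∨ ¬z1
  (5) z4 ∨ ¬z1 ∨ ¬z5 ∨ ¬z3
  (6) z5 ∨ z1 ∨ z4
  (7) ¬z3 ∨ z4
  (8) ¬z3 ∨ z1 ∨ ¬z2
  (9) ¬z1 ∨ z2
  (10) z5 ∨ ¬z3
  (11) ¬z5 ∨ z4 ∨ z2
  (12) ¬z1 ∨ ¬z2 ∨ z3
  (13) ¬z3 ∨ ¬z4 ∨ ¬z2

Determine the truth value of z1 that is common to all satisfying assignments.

False

Suppose z1 = True.
Unit clause (¬z5) forces z5 = False.
Unit clause (z2) forces z2 = True.
Unit clause (¬z3) forces z3 = False.
But (z3) is also a unit clause — contradiction.
So every satisfying assignment has z1 = False.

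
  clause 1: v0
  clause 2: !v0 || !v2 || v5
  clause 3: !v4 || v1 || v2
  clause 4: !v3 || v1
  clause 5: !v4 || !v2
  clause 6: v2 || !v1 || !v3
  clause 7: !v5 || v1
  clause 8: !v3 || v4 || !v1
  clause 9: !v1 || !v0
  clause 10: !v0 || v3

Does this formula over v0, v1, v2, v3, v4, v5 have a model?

(v0) alone gives v0 = true.
(!v1) alone gives v1 = false.
(!v3) alone gives v3 = false.
Now (v3) is unsatisfied and unit — conflict.
No assignment satisfies every clause.

No, unsatisfiable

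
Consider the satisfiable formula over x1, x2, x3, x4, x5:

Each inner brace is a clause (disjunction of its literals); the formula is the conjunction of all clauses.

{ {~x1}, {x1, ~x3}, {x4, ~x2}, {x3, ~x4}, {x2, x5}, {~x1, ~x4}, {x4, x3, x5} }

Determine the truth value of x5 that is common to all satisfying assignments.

Suppose x5 = 0.
Unit clause (~x1) forces x1 = 0.
Unit clause (~x3) forces x3 = 0.
Unit clause (~x4) forces x4 = 0.
But (x4) is also a unit clause — contradiction.
So every satisfying assignment has x5 = True.

True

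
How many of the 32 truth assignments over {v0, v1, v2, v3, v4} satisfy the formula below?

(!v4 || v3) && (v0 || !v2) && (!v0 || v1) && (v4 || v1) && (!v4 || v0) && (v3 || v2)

There are 2^5 = 32 truth assignments over (v0, v1, v2, v3, v4).
Split on v1. With v1 = true, the clauses containing v1 are satisfied and !v1 drops from the rest; 6 of the 2^4 = 16 assignments to the other variables satisfy what remains.
With v1 = false, by the same count on the reduced clause set, 0 assignments work.
Total: 6 + 0 = 6.

6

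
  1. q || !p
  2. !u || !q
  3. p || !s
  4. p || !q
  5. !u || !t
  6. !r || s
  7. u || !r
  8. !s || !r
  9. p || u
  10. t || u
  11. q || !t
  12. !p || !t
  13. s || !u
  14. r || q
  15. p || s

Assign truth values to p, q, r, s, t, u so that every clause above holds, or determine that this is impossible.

Branch on q: set q = true.
(!u) alone gives u = false.
(p) alone gives p = true.
(!r) alone gives r = false.
(t) alone gives t = true.
But (!t) is also a unit clause — contradiction.
That branch fails; take q = false instead.
(!p) alone gives p = false.
(!s) alone gives s = false.
But (s) is also a unit clause — contradiction.
Neither q = true nor q = false works.

UNSATISFIABLE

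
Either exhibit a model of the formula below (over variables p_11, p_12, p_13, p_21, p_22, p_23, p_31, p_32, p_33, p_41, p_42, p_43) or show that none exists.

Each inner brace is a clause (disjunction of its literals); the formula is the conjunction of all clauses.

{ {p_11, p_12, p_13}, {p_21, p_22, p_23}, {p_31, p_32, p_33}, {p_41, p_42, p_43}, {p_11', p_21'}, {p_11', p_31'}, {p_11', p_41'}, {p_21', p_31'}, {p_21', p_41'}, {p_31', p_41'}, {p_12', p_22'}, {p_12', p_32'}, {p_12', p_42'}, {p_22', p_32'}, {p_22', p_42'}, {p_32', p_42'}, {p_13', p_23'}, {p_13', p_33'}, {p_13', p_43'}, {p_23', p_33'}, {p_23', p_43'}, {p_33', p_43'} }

Try p_11 = 0.
Try p_12 = 1.
(p_22') alone gives p_22 = 0.
(p_32') alone gives p_32 = 0.
(p_42') alone gives p_42 = 0.
Try p_21 = 1.
(p_31') alone gives p_31 = 0.
(p_33) alone gives p_33 = 1.
(p_41') alone gives p_41 = 0.
(p_43) alone gives p_43 = 1.
Now (p_43') is unsatisfied and unit — conflict.
That branch fails; take p_21 = 0 instead.
(p_23) alone gives p_23 = 1.
(p_13') alone gives p_13 = 0.
(p_33') alone gives p_33 = 0.
(p_31) alone gives p_31 = 1.
(p_41') alone gives p_41 = 0.
(p_43) alone gives p_43 = 1.
Now (p_43') is unsatisfied and unit — conflict.
Both values of p_21 lead to a conflict.
That branch fails; take p_12 = 0 instead.
(p_13) alone gives p_13 = 1.
(p_23') alone gives p_23 = 0.
(p_33') alone gives p_33 = 0.
(p_43') alone gives p_43 = 0.
Try p_21 = 1.
(p_31') alone gives p_31 = 0.
(p_32) alone gives p_32 = 1.
(p_41') alone gives p_41 = 0.
(p_42) alone gives p_42 = 1.
Now (p_42') is unsatisfied and unit — conflict.
That branch fails; take p_21 = 0 instead.
(p_22) alone gives p_22 = 1.
(p_32') alone gives p_32 = 0.
(p_31) alone gives p_31 = 1.
(p_41') alone gives p_41 = 0.
(p_42) alone gives p_42 = 1.
Now (p_42') is unsatisfied and unit — conflict.
Both values of p_21 lead to a conflict.
Both values of p_12 lead to a conflict.
That branch fails; take p_11 = 1 instead.
(p_21') alone gives p_21 = 0.
(p_31') alone gives p_31 = 0.
(p_41') alone gives p_41 = 0.
Try p_22 = 1.
(p_12') alone gives p_12 = 0.
(p_32') alone gives p_32 = 0.
(p_33) alone gives p_33 = 1.
(p_42') alone gives p_42 = 0.
(p_43) alone gives p_43 = 1.
Now (p_43') is unsatisfied and unit — conflict.
That branch fails; take p_22 = 0 instead.
(p_23) alone gives p_23 = 1.
(p_13') alone gives p_13 = 0.
(p_33') alone gives p_33 = 0.
(p_32) alone gives p_32 = 1.
(p_12') alone gives p_12 = 0.
(p_42') alone gives p_42 = 0.
(p_43) alone gives p_43 = 1.
Now (p_43') is unsatisfied and unit — conflict.
Both values of p_22 lead to a conflict.
Both values of p_11 lead to a conflict.

UNSATISFIABLE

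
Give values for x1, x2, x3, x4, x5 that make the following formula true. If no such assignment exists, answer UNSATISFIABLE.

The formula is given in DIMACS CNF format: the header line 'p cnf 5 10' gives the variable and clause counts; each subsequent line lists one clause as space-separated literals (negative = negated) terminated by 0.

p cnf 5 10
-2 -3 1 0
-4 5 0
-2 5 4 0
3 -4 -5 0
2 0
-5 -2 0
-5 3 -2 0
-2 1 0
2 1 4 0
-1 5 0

UNSATISFIABLE

(x2) alone gives x2 = True.
(¬x5) alone gives x5 = False.
(¬x4) alone gives x4 = False.
But (x4) is also a unit clause — contradiction.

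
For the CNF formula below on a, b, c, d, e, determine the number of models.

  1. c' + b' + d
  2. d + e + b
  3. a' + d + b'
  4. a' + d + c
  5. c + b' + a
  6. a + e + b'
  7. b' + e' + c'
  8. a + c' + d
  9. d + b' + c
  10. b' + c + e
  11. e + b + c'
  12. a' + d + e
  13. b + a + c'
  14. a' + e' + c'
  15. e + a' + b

6

There are 2^5 = 32 truth assignments over (a, b, c, d, e).
Split on a. With a = 1, the clauses containing a are satisfied and a' drops from the rest; 3 of the 2^4 = 16 assignments to the other variables satisfy what remains.
With a = 0, by the same count on the reduced clause set, 3 assignments work.
(One model: a=F, b=F, c=F, d=F, e=T.)
Total: 3 + 3 = 6.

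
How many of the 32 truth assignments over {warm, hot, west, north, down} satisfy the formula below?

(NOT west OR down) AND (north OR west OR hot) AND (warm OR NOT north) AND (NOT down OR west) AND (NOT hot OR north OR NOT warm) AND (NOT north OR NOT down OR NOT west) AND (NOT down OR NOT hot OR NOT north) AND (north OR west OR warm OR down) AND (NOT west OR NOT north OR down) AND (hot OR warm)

There are 2^5 = 32 truth assignments over (warm, hot, west, north, down).
Split on west. With west = true, the clauses containing west are satisfied and NOT west drops from the rest; 2 of the 2^4 = 16 assignments to the other variables satisfy what remains.
With west = false, by the same count on the reduced clause set, 2 assignments work.
(One model: warm=F, hot=T, west=T, north=F, down=T.)
Total: 2 + 2 = 4.

4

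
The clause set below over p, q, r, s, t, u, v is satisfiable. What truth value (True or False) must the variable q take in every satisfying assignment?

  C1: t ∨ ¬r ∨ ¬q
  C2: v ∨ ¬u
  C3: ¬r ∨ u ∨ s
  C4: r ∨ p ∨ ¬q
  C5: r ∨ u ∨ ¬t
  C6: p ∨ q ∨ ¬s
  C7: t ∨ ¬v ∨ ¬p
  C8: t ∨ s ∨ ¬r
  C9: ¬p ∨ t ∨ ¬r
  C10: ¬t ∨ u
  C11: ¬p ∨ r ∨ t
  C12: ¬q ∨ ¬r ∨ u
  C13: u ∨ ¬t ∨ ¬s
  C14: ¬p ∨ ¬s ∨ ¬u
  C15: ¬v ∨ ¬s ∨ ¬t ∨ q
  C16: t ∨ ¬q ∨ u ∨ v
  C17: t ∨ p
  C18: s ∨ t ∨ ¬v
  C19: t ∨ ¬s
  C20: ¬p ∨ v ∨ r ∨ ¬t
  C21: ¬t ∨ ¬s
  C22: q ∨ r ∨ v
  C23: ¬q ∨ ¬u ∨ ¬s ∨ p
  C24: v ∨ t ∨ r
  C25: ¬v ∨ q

True

Suppose q = False.
From the singleton clause (¬v), v = False.
From the singleton clause (¬u), u = False.
From the singleton clause (¬t), t = False.
From the singleton clause (p), p = True.
From the singleton clause (¬r), r = False.
That conflicts with the unit clause (r).
So every satisfying assignment has q = True.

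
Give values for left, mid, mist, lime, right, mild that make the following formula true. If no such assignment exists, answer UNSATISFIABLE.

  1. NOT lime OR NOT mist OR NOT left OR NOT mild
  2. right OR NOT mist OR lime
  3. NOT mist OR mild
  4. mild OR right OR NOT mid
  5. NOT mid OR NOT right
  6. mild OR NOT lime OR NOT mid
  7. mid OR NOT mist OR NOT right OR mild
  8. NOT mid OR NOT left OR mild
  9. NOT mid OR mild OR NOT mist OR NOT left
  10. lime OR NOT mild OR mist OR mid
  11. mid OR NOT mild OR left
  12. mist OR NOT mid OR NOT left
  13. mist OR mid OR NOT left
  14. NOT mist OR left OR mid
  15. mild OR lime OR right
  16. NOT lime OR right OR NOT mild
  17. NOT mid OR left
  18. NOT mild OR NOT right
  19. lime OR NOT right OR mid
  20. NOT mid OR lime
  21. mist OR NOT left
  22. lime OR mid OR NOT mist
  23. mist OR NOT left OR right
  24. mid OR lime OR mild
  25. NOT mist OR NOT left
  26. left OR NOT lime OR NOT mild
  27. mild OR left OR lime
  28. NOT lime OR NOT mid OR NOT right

Case mist = false:
From the singleton clause (NOT left), left = false.
From the singleton clause (NOT mid), mid = false.
From the singleton clause (NOT mild), mild = false.
From the singleton clause (lime), lime = true.
No clause remains; right is free.

left: false; mid: false; mist: false; lime: true; right: false; mild: false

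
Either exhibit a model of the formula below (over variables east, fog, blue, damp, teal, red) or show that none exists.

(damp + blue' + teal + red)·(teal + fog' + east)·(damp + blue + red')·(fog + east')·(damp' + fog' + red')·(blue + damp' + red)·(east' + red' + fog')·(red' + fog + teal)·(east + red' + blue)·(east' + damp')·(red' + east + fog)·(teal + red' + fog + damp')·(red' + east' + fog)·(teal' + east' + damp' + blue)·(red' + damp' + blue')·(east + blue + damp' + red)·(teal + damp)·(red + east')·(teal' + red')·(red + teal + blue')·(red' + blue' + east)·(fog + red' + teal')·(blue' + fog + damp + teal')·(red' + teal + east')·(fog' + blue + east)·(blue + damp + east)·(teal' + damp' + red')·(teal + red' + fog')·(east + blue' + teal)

east=0; fog=1; blue=1; damp=0; teal=1; red=0

Branch on fog: set fog = 1.
Branch on teal: set teal = 1.
From the singleton clause (red'), red = 0.
From the singleton clause (east'), east = 0.
From the singleton clause (blue), blue = 1.
All clauses hold; damp can take either value.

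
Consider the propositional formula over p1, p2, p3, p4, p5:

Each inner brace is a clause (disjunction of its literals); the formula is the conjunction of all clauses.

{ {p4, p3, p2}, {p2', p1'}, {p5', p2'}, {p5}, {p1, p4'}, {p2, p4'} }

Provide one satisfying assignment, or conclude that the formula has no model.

p1 ↦ 1; p2 ↦ 0; p3 ↦ 1; p4 ↦ 0; p5 ↦ 1

(p5) alone gives p5 = 1.
(p2') alone gives p2 = 0.
(p4') alone gives p4 = 0.
(p3) alone gives p3 = 1.
Every clause is now satisfied; p1 is unconstrained.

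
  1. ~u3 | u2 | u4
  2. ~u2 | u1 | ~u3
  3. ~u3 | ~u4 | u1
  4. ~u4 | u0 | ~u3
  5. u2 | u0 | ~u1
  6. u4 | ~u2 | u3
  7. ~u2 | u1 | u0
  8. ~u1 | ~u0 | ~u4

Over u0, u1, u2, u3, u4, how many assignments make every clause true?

There are 2^5 = 32 truth assignments over (u0, u1, u2, u3, u4).
Split on u0. With u0 = 1, the clauses containing u0 are satisfied and ~u0 drops from the rest; 5 of the 2^4 = 16 assignments to the other variables satisfy what remains.
With u0 = 0, by the same count on the reduced clause set, 4 assignments work.
(One model: u0=F, u1=F, u2=F, u3=F, u4=F.)
Total: 5 + 4 = 9.

9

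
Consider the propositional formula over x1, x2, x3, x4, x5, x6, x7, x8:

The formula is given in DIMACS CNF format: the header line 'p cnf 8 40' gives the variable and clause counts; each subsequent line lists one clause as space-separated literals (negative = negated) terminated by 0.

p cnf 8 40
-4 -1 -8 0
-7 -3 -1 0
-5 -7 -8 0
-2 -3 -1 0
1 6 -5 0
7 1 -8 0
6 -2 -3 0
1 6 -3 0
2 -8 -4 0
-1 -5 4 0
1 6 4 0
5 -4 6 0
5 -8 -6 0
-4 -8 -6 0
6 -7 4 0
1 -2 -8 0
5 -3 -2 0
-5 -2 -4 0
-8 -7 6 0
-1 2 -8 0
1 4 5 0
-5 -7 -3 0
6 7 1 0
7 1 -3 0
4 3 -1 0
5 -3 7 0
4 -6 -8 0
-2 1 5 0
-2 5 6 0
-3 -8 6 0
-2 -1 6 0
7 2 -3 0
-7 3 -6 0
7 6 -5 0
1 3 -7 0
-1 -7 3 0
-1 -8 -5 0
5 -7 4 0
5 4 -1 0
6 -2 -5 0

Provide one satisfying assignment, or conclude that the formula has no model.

Branch on x4: set x4 = True.
Branch on x1: set x1 = True.
Unit clause (¬x8) forces x8 = False.
Branch on x7: set x7 = False.
Branch on x2: set x2 = False.
Unit clause (¬x3) forces x3 = False.
Branch on x5: set x5 = True.
Unit clause (x6) forces x6 = True.
This assignment satisfies each clause.

x1 ↦ True, x2 ↦ False, x3 ↦ False, x4 ↦ True, x5 ↦ True, x6 ↦ True, x7 ↦ False, x8 ↦ False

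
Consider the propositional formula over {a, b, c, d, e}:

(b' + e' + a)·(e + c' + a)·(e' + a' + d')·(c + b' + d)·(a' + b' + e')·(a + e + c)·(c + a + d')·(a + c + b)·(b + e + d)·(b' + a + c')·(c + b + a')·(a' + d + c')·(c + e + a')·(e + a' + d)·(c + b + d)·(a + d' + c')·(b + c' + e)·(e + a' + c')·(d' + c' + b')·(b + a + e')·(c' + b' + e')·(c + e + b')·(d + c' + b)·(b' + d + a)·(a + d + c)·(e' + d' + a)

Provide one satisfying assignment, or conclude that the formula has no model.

UNSATISFIABLE

Try b = 0.
Try a = 1.
From the singleton clause (c), c = 1.
From the singleton clause (d), d = 1.
From the singleton clause (e'), e = 0.
That conflicts with the unit clause (e).
Undo a and try a = 0.
From the singleton clause (c), c = 1.
From the singleton clause (e), e = 1.
That conflicts with the unit clause (e').
Either choice for a ends in contradiction.
Undo b and try b = 1.
Try e = 0.
From the singleton clause (c), c = 1.
From the singleton clause (a), a = 1.
That conflicts with the unit clause (a').
Undo e and try e = 1.
From the singleton clause (a), a = 1.
That conflicts with the unit clause (a').
Either choice for e ends in contradiction.
Either choice for b ends in contradiction.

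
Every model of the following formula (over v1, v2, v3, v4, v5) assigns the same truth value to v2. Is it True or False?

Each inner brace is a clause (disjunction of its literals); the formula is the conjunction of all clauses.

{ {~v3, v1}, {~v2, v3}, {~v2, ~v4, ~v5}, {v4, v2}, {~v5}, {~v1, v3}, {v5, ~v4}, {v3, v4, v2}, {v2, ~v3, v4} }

Suppose v2 = 0.
(v4) alone gives v4 = 1.
(~v5) alone gives v5 = 0.
But (v5) is also a unit clause — contradiction.
So every satisfying assignment has v2 = True.

True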